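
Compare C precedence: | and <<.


'<<' is shift (level 8); '|' is bitwise OR (level 3)
Higher level binds tighter
'<<' has higher precedence than '|'


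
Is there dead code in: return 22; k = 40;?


statement follows a return and is unreachable
Dead: 'k = 40'


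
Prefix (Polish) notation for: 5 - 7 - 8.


left-to-right (same/higher precedence on left): tree is (- (- 5 7) 8)
Prefix: - - 5 7 8


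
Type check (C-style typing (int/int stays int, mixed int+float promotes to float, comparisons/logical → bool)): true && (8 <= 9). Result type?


Operand types: bool && bool
Rule: logical operators take bool operands and yield bool
Result type: bool


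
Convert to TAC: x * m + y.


Break into single-operator statements:
t1 = x * m
t2 = t1 + y


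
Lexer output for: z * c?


Scan left to right, longest-match per lexeme
Tokens: ID(z), OP(*), ID(c)


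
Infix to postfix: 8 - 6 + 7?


Left to right (same or higher precedence on left)
Postfix: 8 6 - 7 +


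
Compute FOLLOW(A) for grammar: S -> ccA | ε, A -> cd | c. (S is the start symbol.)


$ ∈ FOLLOW(S). For each A -> αBβ: add FIRST(β)\{ε} to FOLLOW(B); if β nullable, add FOLLOW(A).
FOLLOW(A) = {$}


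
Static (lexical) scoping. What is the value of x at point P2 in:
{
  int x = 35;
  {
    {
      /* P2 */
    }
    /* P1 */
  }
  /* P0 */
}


P2's block does not declare x; resolves to the enclosing declaration at depth 0
x = 35


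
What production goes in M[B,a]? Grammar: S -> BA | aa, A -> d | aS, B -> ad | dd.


For [B, a]: 'a' ∈ FIRST(ad)
Entry: B -> ad


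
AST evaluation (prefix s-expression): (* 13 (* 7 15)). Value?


Evaluate inner: (* 7 15) = 105
Evaluate root: (* 13 105) = 1365
Result: 1365


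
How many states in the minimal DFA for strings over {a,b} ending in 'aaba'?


Track the longest suffix of input matching a prefix of 'aaba': 5 classes (prefixes of length 0..4)
Minimal DFA: 5 states


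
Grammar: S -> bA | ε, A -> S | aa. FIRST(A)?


Per alternative of A: FIRST(S) = {b, ε}; FIRST(aa) = {a}
FIRST(A) = {a, b, ε}


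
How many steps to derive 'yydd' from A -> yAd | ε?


Derivation: A => yAd => yyAdd => yydd
Steps: 3


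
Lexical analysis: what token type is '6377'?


Pattern: digits only
Type: INTEGER_LITERAL


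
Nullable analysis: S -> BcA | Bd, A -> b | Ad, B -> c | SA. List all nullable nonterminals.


A nonterminal is nullable iff some alternative derives ε (directly, or every symbol in it is nullable)
Nullable: {}


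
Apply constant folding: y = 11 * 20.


11 * 20 = 220 at compile time
Optimized: y = 220


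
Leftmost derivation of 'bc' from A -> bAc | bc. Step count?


Derivation: A => bc
Steps: 1


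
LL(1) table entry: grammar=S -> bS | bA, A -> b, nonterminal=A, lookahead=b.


For [A, b]: 'b' ∈ FIRST(b)
Entry: A -> b


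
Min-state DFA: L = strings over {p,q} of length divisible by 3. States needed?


Track length mod 3: states 0..2, accept at 0
Minimal DFA: 3 states


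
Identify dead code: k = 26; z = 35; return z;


k is assigned but never read
Dead: 'k = 26'


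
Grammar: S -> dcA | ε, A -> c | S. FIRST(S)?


Per alternative of S: FIRST(dcA) = {d}; FIRST(ε) = {ε}
FIRST(S) = {d, ε}


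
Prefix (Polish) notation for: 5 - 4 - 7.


left-to-right (same/higher precedence on left): tree is (- (- 5 4) 7)
Prefix: - - 5 4 7


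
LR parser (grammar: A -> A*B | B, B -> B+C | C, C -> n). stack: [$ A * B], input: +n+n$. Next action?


'+' can extend B; shift to build B -> B+C
Action: shift


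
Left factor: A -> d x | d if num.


Common prefix: 'd'
Factored: A -> d A', A' -> x | if num


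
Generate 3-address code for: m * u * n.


Break into single-operator statements:
t1 = m * u
t2 = t1 * n


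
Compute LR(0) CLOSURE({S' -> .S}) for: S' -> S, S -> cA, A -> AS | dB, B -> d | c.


Start: S' -> .S
For each item with dot before a nonterminal B, add B -> .γ for every B-production
Closure: [S' -> .S, S -> .cA]


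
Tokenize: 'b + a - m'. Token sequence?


Scan left to right, longest-match per lexeme
Tokens: ID(b), OP(+), ID(a), OP(-), ID(m)


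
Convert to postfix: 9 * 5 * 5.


Left to right (same or higher precedence on left)
Postfix: 9 5 * 5 *


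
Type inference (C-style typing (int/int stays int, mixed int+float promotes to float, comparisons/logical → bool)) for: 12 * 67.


Operand types: int * int
Rule: mixed int/float promotes to float; int/int stays int
Result type: int


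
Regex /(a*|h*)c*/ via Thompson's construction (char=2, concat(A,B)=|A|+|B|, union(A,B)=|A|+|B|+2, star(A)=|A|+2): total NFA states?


Syntax tree has 3 char leaf(s), 1 union(s), 3 star(s)
chars contribute 3×2 = 6; each union adds +2; each star adds +2
Total: 6 + 2 + 6 = 14 states


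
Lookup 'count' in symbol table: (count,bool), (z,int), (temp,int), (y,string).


Lookup 'count' → type bool


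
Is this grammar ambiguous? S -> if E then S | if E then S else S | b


dangling else: 'if E then if E then b else b' parses two ways
Ambiguous


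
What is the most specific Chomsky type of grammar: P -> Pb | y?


Left-linear: every RHS is a terminal or one nonterminal followed by a terminal
Classification: Type 3 (Regular)


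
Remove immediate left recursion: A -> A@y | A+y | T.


Left-recursive alternatives: A@y, A+y; non-recursive: T
Introduce A': A -> TA', A' -> @yA' | +yA' | ε


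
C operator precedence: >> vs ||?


'>>' is shift (level 8); '||' is logical OR (level 1)
Higher level binds tighter
'>>' has higher precedence than '||'


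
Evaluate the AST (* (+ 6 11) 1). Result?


Evaluate inner: (+ 6 11) = 17
Evaluate root: (* 17 1) = 17
Result: 17


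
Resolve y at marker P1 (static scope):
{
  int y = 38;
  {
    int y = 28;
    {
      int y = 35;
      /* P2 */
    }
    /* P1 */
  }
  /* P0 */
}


y declared in the same block as P1
y = 28


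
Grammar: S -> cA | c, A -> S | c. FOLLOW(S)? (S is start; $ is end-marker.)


$ ∈ FOLLOW(S). For each A -> αBβ: add FIRST(β)\{ε} to FOLLOW(B); if β nullable, add FOLLOW(A).
FOLLOW(S) = {$}


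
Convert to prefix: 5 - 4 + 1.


left-to-right (same/higher precedence on left): tree is (+ (- 5 4) 1)
Prefix: + - 5 4 1


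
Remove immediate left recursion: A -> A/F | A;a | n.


Left-recursive alternatives: A/F, A;a; non-recursive: n
Introduce A': A -> nA', A' -> /FA' | ;aA' | ε


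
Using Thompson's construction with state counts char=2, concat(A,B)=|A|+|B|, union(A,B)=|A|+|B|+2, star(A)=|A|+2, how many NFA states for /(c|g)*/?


Syntax tree has 2 char leaf(s), 1 union(s), 1 star(s)
chars contribute 2×2 = 4; each union adds +2; each star adds +2
Total: 4 + 2 + 2 = 8 states


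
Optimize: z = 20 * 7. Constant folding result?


20 * 7 = 140 at compile time
Optimized: z = 140


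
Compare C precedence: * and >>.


'*' is multiplicative (level 10); '>>' is shift (level 8)
Higher level binds tighter
'*' has higher precedence than '>>'


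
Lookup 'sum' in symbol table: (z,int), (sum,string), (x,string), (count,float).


Lookup 'sum' → type string


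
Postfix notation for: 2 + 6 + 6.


Left to right (same or higher precedence on left)
Postfix: 2 6 + 6 +


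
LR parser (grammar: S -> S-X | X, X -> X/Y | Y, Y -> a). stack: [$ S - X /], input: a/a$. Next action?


no handle; shift 'a'
Action: shift


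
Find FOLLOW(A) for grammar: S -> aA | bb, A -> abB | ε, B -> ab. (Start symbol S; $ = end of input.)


$ ∈ FOLLOW(S). For each A -> αBβ: add FIRST(β)\{ε} to FOLLOW(B); if β nullable, add FOLLOW(A).
FOLLOW(A) = {$}


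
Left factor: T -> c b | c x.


Common prefix: 'c'
Factored: T -> c T', T' -> b | x


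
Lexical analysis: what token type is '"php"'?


Pattern: double-quoted sequence
Type: STRING_LITERAL


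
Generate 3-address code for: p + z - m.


Break into single-operator statements:
t1 = p + z
t2 = t1 - m


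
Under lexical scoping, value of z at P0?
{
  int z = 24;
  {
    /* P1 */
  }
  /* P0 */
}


z declared in the same block as P0
z = 24


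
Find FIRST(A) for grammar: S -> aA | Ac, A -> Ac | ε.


Per alternative of A: FIRST(Ac) = {c}; FIRST(ε) = {ε}
FIRST(A) = {c, ε}


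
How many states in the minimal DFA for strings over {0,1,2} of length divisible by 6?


Track length mod 6: states 0..5, accept at 0
Minimal DFA: 6 states


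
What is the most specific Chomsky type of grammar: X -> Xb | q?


Left-linear: every RHS is a terminal or one nonterminal followed by a terminal
Classification: Type 3 (Regular)


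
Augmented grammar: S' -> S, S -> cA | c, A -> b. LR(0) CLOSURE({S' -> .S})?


Start: S' -> .S
For each item with dot before a nonterminal B, add B -> .γ for every B-production
Closure: [S' -> .S, S -> .cA, S -> .c]


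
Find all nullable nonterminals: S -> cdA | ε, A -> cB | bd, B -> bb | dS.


A nonterminal is nullable iff some alternative derives ε (directly, or every symbol in it is nullable)
Nullable: {S}


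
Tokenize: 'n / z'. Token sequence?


Scan left to right, longest-match per lexeme
Tokens: ID(n), OP(/), ID(z)


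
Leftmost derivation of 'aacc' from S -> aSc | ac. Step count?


Derivation: S => aSc => aacc
Steps: 2


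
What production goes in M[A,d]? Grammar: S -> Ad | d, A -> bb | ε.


For [A, d]: ε is nullable and 'd' ∈ FOLLOW(A)
Entry: A -> ε


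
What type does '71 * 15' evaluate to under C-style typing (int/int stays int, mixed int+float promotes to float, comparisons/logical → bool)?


Operand types: int * int
Rule: mixed int/float promotes to float; int/int stays int
Result type: int


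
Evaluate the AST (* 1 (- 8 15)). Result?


Evaluate inner: (- 8 15) = -7
Evaluate root: (* 1 -7) = -7
Result: -7


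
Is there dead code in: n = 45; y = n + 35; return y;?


n is read by y's definition; y is returned
No dead code


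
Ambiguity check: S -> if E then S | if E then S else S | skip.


dangling else: 'if E then if E then skip else skip' parses two ways
Ambiguous


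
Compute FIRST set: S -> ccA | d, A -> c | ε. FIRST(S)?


Per alternative of S: FIRST(ccA) = {c}; FIRST(d) = {d}
FIRST(S) = {c, d}


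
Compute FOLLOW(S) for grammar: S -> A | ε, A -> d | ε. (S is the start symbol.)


$ ∈ FOLLOW(S). For each A -> αBβ: add FIRST(β)\{ε} to FOLLOW(B); if β nullable, add FOLLOW(A).
FOLLOW(S) = {$}


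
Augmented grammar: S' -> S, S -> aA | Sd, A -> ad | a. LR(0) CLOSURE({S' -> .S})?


Start: S' -> .S
For each item with dot before a nonterminal B, add B -> .γ for every B-production
Closure: [S' -> .S, S -> .aA, S -> .Sd]


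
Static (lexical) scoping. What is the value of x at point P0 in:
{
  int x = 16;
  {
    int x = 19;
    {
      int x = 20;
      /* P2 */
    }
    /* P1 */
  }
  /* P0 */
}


x declared in the same block as P0
x = 16


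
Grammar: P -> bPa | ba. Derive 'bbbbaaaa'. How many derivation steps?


Derivation: P => bPa => bbPaa => bbbPaaa => bbbbaaaa
Steps: 4


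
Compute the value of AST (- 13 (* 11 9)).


Evaluate inner: (* 11 9) = 99
Evaluate root: (- 13 99) = -86
Result: -86


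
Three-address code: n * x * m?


Break into single-operator statements:
t1 = n * x
t2 = t1 * m


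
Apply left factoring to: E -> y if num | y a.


Common prefix: 'y'
Factored: E -> y E', E' -> if num | a


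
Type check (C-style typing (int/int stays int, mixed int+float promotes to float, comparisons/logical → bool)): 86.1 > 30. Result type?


Operand types: float > int
Rule: comparison yields bool
Result type: bool


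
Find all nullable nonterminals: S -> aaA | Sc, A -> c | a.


A nonterminal is nullable iff some alternative derives ε (directly, or every symbol in it is nullable)
Nullable: {}


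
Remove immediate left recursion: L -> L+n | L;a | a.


Left-recursive alternatives: L+n, L;a; non-recursive: a
Introduce L': L -> aL', L' -> +nL' | ;aL' | ε


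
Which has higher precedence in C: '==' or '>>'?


'>>' is shift (level 8); '==' is equality (level 6)
Higher level binds tighter
'>>' has higher precedence than '=='


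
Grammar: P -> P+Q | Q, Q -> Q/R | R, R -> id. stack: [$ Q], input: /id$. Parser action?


shift '/' to continue Q -> Q/R
Action: shift


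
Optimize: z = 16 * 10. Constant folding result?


16 * 10 = 160 at compile time
Optimized: z = 160


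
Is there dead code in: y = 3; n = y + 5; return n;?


y is read by n's definition; n is returned
No dead code


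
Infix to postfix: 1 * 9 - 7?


Left to right (same or higher precedence on left)
Postfix: 1 9 * 7 -


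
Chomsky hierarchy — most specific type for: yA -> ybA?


LHS has context (more than one symbol) and |LHS| ≤ |RHS|
Classification: Type 1 (Context-Sensitive)


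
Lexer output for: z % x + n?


Scan left to right, longest-match per lexeme
Tokens: ID(z), OP(%), ID(x), OP(+), ID(n)


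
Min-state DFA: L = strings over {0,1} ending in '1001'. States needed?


Track the longest suffix of input matching a prefix of '1001': 5 classes (prefixes of length 0..4)
Minimal DFA: 5 states


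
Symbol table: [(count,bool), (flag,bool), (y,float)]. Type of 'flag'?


Lookup 'flag' → type bool


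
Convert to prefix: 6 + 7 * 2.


'*' binds tighter: tree is (+ 6 (* 7 2))
Prefix: + 6 * 7 2


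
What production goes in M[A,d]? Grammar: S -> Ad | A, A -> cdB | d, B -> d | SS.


For [A, d]: 'd' ∈ FIRST(d)
Entry: A -> d


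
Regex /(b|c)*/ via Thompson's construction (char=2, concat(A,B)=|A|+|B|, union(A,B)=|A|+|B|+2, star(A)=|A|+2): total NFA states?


Syntax tree has 2 char leaf(s), 1 union(s), 1 star(s)
chars contribute 2×2 = 4; each union adds +2; each star adds +2
Total: 4 + 2 + 2 = 8 states


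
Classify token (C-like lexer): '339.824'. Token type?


Pattern: digits with a decimal point
Type: FLOAT_LITERAL


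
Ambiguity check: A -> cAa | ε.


balanced c^n…a^n: each string has a unique parse
Unambiguous


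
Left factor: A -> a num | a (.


Common prefix: 'a'
Factored: A -> a A', A' -> num | (


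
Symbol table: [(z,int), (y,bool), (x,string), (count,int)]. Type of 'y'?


Lookup 'y' → type bool


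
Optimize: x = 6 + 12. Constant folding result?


6 + 12 = 18 at compile time
Optimized: x = 18


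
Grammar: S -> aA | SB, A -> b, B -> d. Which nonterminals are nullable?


A nonterminal is nullable iff some alternative derives ε (directly, or every symbol in it is nullable)
Nullable: {}


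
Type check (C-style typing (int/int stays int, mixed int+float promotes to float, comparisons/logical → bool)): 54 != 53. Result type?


Operand types: int != int
Rule: comparison yields bool
Result type: bool


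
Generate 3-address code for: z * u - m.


Break into single-operator statements:
t1 = z * u
t2 = t1 - m


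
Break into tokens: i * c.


Scan left to right, longest-match per lexeme
Tokens: ID(i), OP(*), ID(c)


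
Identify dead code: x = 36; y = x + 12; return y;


x is read by y's definition; y is returned
No dead code


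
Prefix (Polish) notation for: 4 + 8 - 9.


left-to-right (same/higher precedence on left): tree is (- (+ 4 8) 9)
Prefix: - + 4 8 9


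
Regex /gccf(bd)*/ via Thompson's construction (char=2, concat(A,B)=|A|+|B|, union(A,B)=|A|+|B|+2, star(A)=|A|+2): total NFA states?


Syntax tree has 6 char leaf(s), 0 union(s), 1 star(s)
chars contribute 6×2 = 12; each union adds +2; each star adds +2
Total: 12 + 0 + 2 = 14 states


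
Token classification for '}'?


Pattern: delimiter/punctuation
Type: PUNCTUATION


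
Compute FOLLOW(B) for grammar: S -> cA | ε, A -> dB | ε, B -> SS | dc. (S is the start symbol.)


$ ∈ FOLLOW(S). For each A -> αBβ: add FIRST(β)\{ε} to FOLLOW(B); if β nullable, add FOLLOW(A).
FOLLOW(B) = {$, c}


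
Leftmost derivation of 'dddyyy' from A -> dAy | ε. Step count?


Derivation: A => dAy => ddAyy => dddAyyy => dddyyy
Steps: 4


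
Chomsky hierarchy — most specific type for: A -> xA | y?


Right-linear: every RHS is a terminal or a terminal followed by one nonterminal
Classification: Type 3 (Regular)


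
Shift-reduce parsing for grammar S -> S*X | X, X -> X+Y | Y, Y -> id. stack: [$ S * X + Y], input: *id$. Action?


handle 'X+Y' on top
Action: reduce (X -> X+Y)


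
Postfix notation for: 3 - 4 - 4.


Left to right (same or higher precedence on left)
Postfix: 3 4 - 4 -


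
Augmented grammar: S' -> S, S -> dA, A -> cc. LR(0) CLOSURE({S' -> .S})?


Start: S' -> .S
For each item with dot before a nonterminal B, add B -> .γ for every B-production
Closure: [S' -> .S, S -> .dA]


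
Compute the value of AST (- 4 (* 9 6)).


Evaluate inner: (* 9 6) = 54
Evaluate root: (- 4 54) = -50
Result: -50


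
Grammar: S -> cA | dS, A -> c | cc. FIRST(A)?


Per alternative of A: FIRST(c) = {c}; FIRST(cc) = {c}
FIRST(A) = {c}


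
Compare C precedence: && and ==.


'==' is equality (level 6); '&&' is logical AND (level 2)
Higher level binds tighter
'==' has higher precedence than '&&'


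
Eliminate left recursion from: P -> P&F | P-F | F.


Left-recursive alternatives: P&F, P-F; non-recursive: F
Introduce P': P -> FP', P' -> &FP' | -FP' | ε


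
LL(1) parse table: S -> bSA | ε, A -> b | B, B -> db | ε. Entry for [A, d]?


For [A, d]: 'd' ∈ FIRST(B)
Entry: A -> B


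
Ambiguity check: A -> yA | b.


right-linear, alternatives start with distinct terminals 'y' vs 'b': unique leftmost derivation
Unambiguous


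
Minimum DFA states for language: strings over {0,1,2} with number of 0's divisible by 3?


Track (count of 0) mod 3: states 0..2, accept at 0
Minimal DFA: 3 states


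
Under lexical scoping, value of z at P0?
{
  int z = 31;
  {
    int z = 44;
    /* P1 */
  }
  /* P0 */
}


z declared in the same block as P0
z = 31


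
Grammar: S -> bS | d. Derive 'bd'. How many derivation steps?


Derivation: S => bS => bd
Steps: 2


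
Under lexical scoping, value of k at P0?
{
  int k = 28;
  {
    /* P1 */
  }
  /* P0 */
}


k declared in the same block as P0
k = 28


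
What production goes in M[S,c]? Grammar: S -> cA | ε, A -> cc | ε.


For [S, c]: 'c' ∈ FIRST(cA)
Entry: S -> cA


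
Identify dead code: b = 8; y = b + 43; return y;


b is read by y's definition; y is returned
No dead code


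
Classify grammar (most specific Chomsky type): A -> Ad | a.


Left-linear: every RHS is a terminal or one nonterminal followed by a terminal
Classification: Type 3 (Regular)


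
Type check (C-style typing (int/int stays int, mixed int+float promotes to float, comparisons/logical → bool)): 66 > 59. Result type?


Operand types: int > int
Rule: comparison yields bool
Result type: bool


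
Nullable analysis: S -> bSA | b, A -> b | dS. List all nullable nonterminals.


A nonterminal is nullable iff some alternative derives ε (directly, or every symbol in it is nullable)
Nullable: {}


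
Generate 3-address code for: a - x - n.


Break into single-operator statements:
t1 = a - x
t2 = t1 - n


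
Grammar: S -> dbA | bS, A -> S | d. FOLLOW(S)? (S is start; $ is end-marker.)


$ ∈ FOLLOW(S). For each A -> αBβ: add FIRST(β)\{ε} to FOLLOW(B); if β nullable, add FOLLOW(A).
FOLLOW(S) = {$}


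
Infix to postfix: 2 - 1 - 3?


Left to right (same or higher precedence on left)
Postfix: 2 1 - 3 -


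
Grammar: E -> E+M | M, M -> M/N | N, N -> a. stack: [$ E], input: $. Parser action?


start symbol E on stack, input exhausted
Action: accept


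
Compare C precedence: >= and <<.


'<<' is shift (level 8); '>=' is relational (level 7)
Higher level binds tighter
'<<' has higher precedence than '>='


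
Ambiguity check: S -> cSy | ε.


balanced c^n…y^n: each string has a unique parse
Unambiguous


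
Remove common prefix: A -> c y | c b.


Common prefix: 'c'
Factored: A -> c A', A' -> y | b


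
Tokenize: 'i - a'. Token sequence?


Scan left to right, longest-match per lexeme
Tokens: ID(i), OP(-), ID(a)


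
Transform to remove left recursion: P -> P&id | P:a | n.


Left-recursive alternatives: P&id, P:a; non-recursive: n
Introduce P': P -> nP', P' -> &idP' | :aP' | ε


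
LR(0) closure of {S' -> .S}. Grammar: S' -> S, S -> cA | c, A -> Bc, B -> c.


Start: S' -> .S
For each item with dot before a nonterminal B, add B -> .γ for every B-production
Closure: [S' -> .S, S -> .cA, S -> .c]


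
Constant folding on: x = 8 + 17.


8 + 17 = 25 at compile time
Optimized: x = 25


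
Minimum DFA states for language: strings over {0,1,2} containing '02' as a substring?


KMP-style automaton: 2 progress states + 1 absorbing accept = 3
Minimal DFA: 3 states


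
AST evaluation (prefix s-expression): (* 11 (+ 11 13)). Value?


Evaluate inner: (+ 11 13) = 24
Evaluate root: (* 11 24) = 264
Result: 264


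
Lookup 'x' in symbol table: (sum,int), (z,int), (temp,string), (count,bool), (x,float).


Lookup 'x' → type float


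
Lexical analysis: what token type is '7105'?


Pattern: digits only
Type: INTEGER_LITERAL


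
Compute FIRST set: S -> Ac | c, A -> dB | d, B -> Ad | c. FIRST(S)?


Per alternative of S: FIRST(Ac) = {d}; FIRST(c) = {c}
FIRST(S) = {c, d}


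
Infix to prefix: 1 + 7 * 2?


'*' binds tighter: tree is (+ 1 (* 7 2))
Prefix: + 1 * 7 2


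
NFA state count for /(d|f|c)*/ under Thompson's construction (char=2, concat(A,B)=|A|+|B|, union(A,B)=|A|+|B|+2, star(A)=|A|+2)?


Syntax tree has 3 char leaf(s), 2 union(s), 1 star(s)
chars contribute 3×2 = 6; each union adds +2; each star adds +2
Total: 6 + 4 + 2 = 12 states


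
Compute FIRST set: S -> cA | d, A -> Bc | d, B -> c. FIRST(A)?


Per alternative of A: FIRST(Bc) = {c}; FIRST(d) = {d}
FIRST(A) = {c, d}


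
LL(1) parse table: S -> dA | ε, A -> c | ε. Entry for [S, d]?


For [S, d]: 'd' ∈ FIRST(dA)
Entry: S -> dA


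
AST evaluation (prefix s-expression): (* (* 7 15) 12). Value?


Evaluate inner: (* 7 15) = 105
Evaluate root: (* 105 12) = 1260
Result: 1260


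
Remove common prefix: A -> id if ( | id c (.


Common prefix: 'id'
Factored: A -> id A', A' -> if ( | c (


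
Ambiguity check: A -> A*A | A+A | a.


'a*a+a' has two parse trees (no precedence encoded between * and +)
Ambiguous


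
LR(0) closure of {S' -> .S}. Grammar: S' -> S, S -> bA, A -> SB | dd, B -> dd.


Start: S' -> .S
For each item with dot before a nonterminal B, add B -> .γ for every B-production
Closure: [S' -> .S, S -> .bA]


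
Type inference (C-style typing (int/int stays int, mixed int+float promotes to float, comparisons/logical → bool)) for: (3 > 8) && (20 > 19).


Operand types: bool && bool
Rule: logical operators take bool operands and yield bool
Result type: bool


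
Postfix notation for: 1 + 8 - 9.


Left to right (same or higher precedence on left)
Postfix: 1 8 + 9 -


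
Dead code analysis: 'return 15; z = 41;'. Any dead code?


statement follows a return and is unreachable
Dead: 'z = 41'


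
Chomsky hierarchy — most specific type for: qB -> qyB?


LHS has context (more than one symbol) and |LHS| ≤ |RHS|
Classification: Type 1 (Context-Sensitive)


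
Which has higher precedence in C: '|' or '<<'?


'<<' is shift (level 8); '|' is bitwise OR (level 3)
Higher level binds tighter
'<<' has higher precedence than '|'


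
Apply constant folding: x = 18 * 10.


18 * 10 = 180 at compile time
Optimized: x = 180


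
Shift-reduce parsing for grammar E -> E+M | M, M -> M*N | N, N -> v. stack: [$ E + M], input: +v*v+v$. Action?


handle 'E+M' on top; lookahead ∈ FOLLOW(E) = {+, $}
Action: reduce (E -> E+M)


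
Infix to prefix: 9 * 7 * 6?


left-to-right (same/higher precedence on left): tree is (* (* 9 7) 6)
Prefix: * * 9 7 6


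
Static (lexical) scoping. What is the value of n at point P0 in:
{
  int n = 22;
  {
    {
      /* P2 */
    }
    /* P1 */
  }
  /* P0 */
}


n declared in the same block as P0
n = 22


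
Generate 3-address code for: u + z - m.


Break into single-operator statements:
t1 = u + z
t2 = t1 - m


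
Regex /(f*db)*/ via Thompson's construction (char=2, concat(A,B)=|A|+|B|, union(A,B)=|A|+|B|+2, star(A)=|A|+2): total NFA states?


Syntax tree has 3 char leaf(s), 0 union(s), 2 star(s)
chars contribute 3×2 = 6; each union adds +2; each star adds +2
Total: 6 + 0 + 4 = 10 states


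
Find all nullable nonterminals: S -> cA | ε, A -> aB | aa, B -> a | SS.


A nonterminal is nullable iff some alternative derives ε (directly, or every symbol in it is nullable)
Nullable: {B, S}


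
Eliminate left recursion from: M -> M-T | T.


Left-recursive alternatives: M-T; non-recursive: T
Introduce M': M -> TM', M' -> -TM' | ε


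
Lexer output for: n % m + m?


Scan left to right, longest-match per lexeme
Tokens: ID(n), OP(%), ID(m), OP(+), ID(m)


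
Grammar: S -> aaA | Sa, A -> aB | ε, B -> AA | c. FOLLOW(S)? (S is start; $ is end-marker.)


$ ∈ FOLLOW(S). For each A -> αBβ: add FIRST(β)\{ε} to FOLLOW(B); if β nullable, add FOLLOW(A).
FOLLOW(S) = {$, a}


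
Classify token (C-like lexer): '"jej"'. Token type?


Pattern: double-quoted sequence
Type: STRING_LITERAL


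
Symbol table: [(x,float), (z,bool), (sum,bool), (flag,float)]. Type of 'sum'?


Lookup 'sum' → type bool


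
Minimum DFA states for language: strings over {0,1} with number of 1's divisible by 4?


Track (count of 1) mod 4: states 0..3, accept at 0
Minimal DFA: 4 states


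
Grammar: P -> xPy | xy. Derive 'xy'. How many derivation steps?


Derivation: P => xy
Steps: 1


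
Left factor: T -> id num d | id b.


Common prefix: 'id'
Factored: T -> id T', T' -> num d | b


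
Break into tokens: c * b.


Scan left to right, longest-match per lexeme
Tokens: ID(c), OP(*), ID(b)


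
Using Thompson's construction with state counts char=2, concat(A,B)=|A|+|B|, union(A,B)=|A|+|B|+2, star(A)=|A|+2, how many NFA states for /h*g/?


Syntax tree has 2 char leaf(s), 0 union(s), 1 star(s)
chars contribute 2×2 = 4; each union adds +2; each star adds +2
Total: 4 + 0 + 2 = 6 states


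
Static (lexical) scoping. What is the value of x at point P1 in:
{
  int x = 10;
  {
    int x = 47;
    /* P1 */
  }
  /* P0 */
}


x declared in the same block as P1
x = 47


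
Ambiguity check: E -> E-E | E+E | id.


'id-id+id' has two parse trees (no precedence encoded between - and +)
Ambiguous


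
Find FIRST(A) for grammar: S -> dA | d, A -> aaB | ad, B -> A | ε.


Per alternative of A: FIRST(aaB) = {a}; FIRST(ad) = {a}
FIRST(A) = {a}


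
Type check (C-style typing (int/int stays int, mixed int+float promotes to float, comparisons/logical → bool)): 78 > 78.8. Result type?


Operand types: int > float
Rule: comparison yields bool
Result type: bool


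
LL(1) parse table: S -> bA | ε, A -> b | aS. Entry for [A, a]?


For [A, a]: 'a' ∈ FIRST(aS)
Entry: A -> aS


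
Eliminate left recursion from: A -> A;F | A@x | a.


Left-recursive alternatives: A;F, A@x; non-recursive: a
Introduce A': A -> aA', A' -> ;FA' | @xA' | ε


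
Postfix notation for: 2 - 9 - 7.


Left to right (same or higher precedence on left)
Postfix: 2 9 - 7 -


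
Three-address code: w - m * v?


Break into single-operator statements:
t1 = m * v
t2 = w - t1


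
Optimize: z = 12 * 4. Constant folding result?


12 * 4 = 48 at compile time
Optimized: z = 48


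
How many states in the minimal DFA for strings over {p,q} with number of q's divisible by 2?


Track (count of q) mod 2: states 0..1, accept at 0
Minimal DFA: 2 states


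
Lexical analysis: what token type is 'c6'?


Pattern: letter/underscore followed by alphanumerics, not a keyword
Type: IDENTIFIER


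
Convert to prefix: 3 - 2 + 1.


left-to-right (same/higher precedence on left): tree is (+ (- 3 2) 1)
Prefix: + - 3 2 1


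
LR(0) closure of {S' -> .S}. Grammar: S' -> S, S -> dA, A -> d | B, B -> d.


Start: S' -> .S
For each item with dot before a nonterminal B, add B -> .γ for every B-production
Closure: [S' -> .S, S -> .dA]


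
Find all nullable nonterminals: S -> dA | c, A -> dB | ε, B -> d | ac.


A nonterminal is nullable iff some alternative derives ε (directly, or every symbol in it is nullable)
Nullable: {A}


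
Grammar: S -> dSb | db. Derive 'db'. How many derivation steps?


Derivation: S => db
Steps: 1


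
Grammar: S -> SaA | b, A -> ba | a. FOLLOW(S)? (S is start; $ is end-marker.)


$ ∈ FOLLOW(S). For each A -> αBβ: add FIRST(β)\{ε} to FOLLOW(B); if β nullable, add FOLLOW(A).
FOLLOW(S) = {$, a}


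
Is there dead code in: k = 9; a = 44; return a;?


k is assigned but never read
Dead: 'k = 9'


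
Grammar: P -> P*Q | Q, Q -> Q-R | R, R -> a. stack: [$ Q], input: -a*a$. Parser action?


shift '-' to continue Q -> Q-R
Action: shift


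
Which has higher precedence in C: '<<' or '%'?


'%' is multiplicative (level 10); '<<' is shift (level 8)
Higher level binds tighter
'%' has higher precedence than '<<'


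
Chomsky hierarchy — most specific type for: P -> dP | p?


Right-linear: every RHS is a terminal or a terminal followed by one nonterminal
Classification: Type 3 (Regular)


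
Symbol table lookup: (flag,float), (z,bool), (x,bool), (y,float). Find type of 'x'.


Lookup 'x' → type bool


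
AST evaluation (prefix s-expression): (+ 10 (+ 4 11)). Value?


Evaluate inner: (+ 4 11) = 15
Evaluate root: (+ 10 15) = 25
Result: 25


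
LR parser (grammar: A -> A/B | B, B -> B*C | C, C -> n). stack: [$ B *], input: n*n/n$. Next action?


no handle; shift 'n'
Action: shift


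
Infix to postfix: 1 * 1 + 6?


Left to right (same or higher precedence on left)
Postfix: 1 1 * 6 +


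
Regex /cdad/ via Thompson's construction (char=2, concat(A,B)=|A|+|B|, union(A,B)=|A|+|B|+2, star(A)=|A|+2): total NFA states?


Syntax tree has 4 char leaf(s), 0 union(s), 0 star(s)
chars contribute 4×2 = 8; each union adds +2; each star adds +2
Total: 8 + 0 + 0 = 8 states


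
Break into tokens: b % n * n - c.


Scan left to right, longest-match per lexeme
Tokens: ID(b), OP(%), ID(n), OP(*), ID(n), OP(-), ID(c)


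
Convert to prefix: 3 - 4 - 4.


left-to-right (same/higher precedence on left): tree is (- (- 3 4) 4)
Prefix: - - 3 4 4


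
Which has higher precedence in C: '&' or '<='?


'<=' is relational (level 7); '&' is bitwise AND (level 5)
Higher level binds tighter
'<=' has higher precedence than '&'


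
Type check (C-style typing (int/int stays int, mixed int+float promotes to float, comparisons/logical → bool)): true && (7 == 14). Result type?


Operand types: bool && bool
Rule: logical operators take bool operands and yield bool
Result type: bool


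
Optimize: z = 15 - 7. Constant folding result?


15 - 7 = 8 at compile time
Optimized: z = 8


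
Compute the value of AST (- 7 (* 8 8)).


Evaluate inner: (* 8 8) = 64
Evaluate root: (- 7 64) = -57
Result: -57


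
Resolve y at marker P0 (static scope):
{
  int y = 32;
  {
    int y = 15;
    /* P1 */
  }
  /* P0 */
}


y declared in the same block as P0
y = 32


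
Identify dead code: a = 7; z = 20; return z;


a is assigned but never read
Dead: 'a = 7'


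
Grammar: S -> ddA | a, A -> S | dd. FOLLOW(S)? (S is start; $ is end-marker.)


$ ∈ FOLLOW(S). For each A -> αBβ: add FIRST(β)\{ε} to FOLLOW(B); if β nullable, add FOLLOW(A).
FOLLOW(S) = {$}


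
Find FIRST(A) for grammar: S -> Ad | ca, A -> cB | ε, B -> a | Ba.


Per alternative of A: FIRST(cB) = {c}; FIRST(ε) = {ε}
FIRST(A) = {c, ε}


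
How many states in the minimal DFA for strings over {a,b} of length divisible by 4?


Track length mod 4: states 0..3, accept at 0
Minimal DFA: 4 states


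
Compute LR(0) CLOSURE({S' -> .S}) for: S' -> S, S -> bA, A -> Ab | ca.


Start: S' -> .S
For each item with dot before a nonterminal B, add B -> .γ for every B-production
Closure: [S' -> .S, S -> .bA]


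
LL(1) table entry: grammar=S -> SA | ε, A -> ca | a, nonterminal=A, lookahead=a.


For [A, a]: 'a' ∈ FIRST(a)
Entry: A -> a


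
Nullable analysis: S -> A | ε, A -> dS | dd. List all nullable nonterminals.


A nonterminal is nullable iff some alternative derives ε (directly, or every symbol in it is nullable)
Nullable: {S}


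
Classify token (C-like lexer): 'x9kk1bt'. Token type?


Pattern: letter/underscore followed by alphanumerics, not a keyword
Type: IDENTIFIER


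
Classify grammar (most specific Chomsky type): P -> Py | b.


Left-linear: every RHS is a terminal or one nonterminal followed by a terminal
Classification: Type 3 (Regular)


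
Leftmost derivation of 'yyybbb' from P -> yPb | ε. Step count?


Derivation: P => yPb => yyPbb => yyyPbbb => yyybbb
Steps: 4


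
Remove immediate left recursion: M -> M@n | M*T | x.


Left-recursive alternatives: M@n, M*T; non-recursive: x
Introduce M': M -> xM', M' -> @nM' | *TM' | ε


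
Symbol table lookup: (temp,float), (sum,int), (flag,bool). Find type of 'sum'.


Lookup 'sum' → type int


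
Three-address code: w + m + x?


Break into single-operator statements:
t1 = w + m
t2 = t1 + x


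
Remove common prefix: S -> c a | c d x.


Common prefix: 'c'
Factored: S -> c S', S' -> a | d x


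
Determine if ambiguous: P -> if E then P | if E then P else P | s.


dangling else: 'if E then if E then s else s' parses two ways
Ambiguous


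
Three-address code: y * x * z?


Break into single-operator statements:
t1 = y * x
t2 = t1 * z


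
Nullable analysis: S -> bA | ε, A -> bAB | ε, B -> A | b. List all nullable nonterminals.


A nonterminal is nullable iff some alternative derives ε (directly, or every symbol in it is nullable)
Nullable: {A, B, S}


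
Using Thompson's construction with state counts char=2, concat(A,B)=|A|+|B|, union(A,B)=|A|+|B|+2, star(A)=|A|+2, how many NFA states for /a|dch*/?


Syntax tree has 4 char leaf(s), 1 union(s), 1 star(s)
chars contribute 4×2 = 8; each union adds +2; each star adds +2
Total: 8 + 2 + 2 = 12 states


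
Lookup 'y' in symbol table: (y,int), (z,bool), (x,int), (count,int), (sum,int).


Lookup 'y' → type int


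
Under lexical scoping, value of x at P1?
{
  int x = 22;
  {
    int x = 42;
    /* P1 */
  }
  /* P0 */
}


x declared in the same block as P1
x = 42


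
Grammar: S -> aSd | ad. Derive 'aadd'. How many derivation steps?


Derivation: S => aSd => aadd
Steps: 2


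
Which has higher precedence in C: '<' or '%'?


'%' is multiplicative (level 10); '<' is relational (level 7)
Higher level binds tighter
'%' has higher precedence than '<'


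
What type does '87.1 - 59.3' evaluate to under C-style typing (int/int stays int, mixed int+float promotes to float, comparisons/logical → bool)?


Operand types: float - float
Rule: mixed int/float promotes to float; int/int stays int
Result type: float


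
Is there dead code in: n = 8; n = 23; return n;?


first assignment to n is overwritten before any read
Dead: 'n = 8'


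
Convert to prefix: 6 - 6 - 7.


left-to-right (same/higher precedence on left): tree is (- (- 6 6) 7)
Prefix: - - 6 6 7


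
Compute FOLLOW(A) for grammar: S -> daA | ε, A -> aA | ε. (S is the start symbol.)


$ ∈ FOLLOW(S). For each A -> αBβ: add FIRST(β)\{ε} to FOLLOW(B); if β nullable, add FOLLOW(A).
FOLLOW(A) = {$}


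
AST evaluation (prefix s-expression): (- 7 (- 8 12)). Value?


Evaluate inner: (- 8 12) = -4
Evaluate root: (- 7 -4) = 11
Result: 11


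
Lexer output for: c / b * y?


Scan left to right, longest-match per lexeme
Tokens: ID(c), OP(/), ID(b), OP(*), ID(y)


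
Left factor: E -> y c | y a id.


Common prefix: 'y'
Factored: E -> y E', E' -> c | a id


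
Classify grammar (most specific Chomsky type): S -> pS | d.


Right-linear: every RHS is a terminal or a terminal followed by one nonterminal
Classification: Type 3 (Regular)


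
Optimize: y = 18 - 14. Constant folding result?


18 - 14 = 4 at compile time
Optimized: y = 4


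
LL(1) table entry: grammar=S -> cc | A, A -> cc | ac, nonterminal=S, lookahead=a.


For [S, a]: 'a' ∈ FIRST(A)
Entry: S -> A


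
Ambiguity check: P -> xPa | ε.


balanced x^n…a^n: each string has a unique parse
Unambiguous


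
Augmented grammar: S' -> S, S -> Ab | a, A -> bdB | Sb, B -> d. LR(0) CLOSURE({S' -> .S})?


Start: S' -> .S
For each item with dot before a nonterminal B, add B -> .γ for every B-production
Closure: [S' -> .S, S -> .Ab, S -> .a, A -> .bdB, A -> .Sb]


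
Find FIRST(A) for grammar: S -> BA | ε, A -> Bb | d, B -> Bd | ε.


Per alternative of A: FIRST(Bb) = {b, d}; FIRST(d) = {d}
FIRST(A) = {b, d}


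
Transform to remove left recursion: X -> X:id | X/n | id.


Left-recursive alternatives: X:id, X/n; non-recursive: id
Introduce X': X -> idX', X' -> :idX' | /nX' | ε


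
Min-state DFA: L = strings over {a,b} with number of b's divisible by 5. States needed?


Track (count of b) mod 5: states 0..4, accept at 0
Minimal DFA: 5 states


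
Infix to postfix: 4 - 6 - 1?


Left to right (same or higher precedence on left)
Postfix: 4 6 - 1 -


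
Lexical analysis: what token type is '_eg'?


Pattern: letter/underscore followed by alphanumerics, not a keyword
Type: IDENTIFIER


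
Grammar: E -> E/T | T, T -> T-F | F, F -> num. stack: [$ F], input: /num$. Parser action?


'F' (not preceded by T-) is the handle for T -> F
Action: reduce (T -> F)


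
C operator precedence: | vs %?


'%' is multiplicative (level 10); '|' is bitwise OR (level 3)
Higher level binds tighter
'%' has higher precedence than '|'


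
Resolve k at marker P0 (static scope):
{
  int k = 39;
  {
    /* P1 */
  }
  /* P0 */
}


k declared in the same block as P0
k = 39


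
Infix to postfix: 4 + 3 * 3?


* has higher precedence, evaluate 3*3 first
Postfix: 4 3 3 * +


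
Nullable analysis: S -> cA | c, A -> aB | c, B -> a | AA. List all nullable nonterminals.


A nonterminal is nullable iff some alternative derives ε (directly, or every symbol in it is nullable)
Nullable: {}


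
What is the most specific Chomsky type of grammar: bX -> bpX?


LHS has context (more than one symbol) and |LHS| ≤ |RHS|
Classification: Type 1 (Context-Sensitive)


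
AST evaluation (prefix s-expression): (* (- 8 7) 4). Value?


Evaluate inner: (- 8 7) = 1
Evaluate root: (* 1 4) = 4
Result: 4


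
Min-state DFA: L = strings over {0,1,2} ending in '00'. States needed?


Track the longest suffix of input matching a prefix of '00': 3 classes (prefixes of length 0..2)
Minimal DFA: 3 states


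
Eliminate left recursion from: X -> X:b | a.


Left-recursive alternatives: X:b; non-recursive: a
Introduce X': X -> aX', X' -> :bX' | ε


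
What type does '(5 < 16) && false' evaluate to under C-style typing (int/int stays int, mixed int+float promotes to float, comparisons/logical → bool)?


Operand types: bool && bool
Rule: logical operators take bool operands and yield bool
Result type: bool
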